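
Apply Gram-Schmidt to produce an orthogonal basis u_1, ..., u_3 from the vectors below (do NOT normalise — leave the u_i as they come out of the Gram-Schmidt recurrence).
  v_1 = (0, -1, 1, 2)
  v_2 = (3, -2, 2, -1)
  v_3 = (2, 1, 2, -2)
Orthogonal basis:
  u_1 = (0, -1, 1, 2)
  u_2 = (3, -5/3, 5/3, -5/3)
  u_3 = (5/52, 81/52, 75/52, 3/52)

Apply the Gram-Schmidt recurrence
  u_1 = v_1
  u_i = v_i − Σ_{j<i} ((v_i · u_j) / (u_j · u_j)) · u_j.

Step by step this gives:
  u_1 = (0, -1, 1, 2)
  u_2 = (3, -5/3, 5/3, -5/3)
  u_3 = (5/52, 81/52, 75/52, 3/52)

Orthogonality check:
  u_2 · u_1 = 0 (should be 0)
  u_3 · u_1 = 0 (should be 0)
  u_3 · u_2 = 0 (should be 0)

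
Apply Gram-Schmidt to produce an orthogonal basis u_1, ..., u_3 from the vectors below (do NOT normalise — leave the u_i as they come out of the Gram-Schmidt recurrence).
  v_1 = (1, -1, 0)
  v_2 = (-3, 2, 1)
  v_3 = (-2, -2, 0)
Orthogonal basis:
  u_1 = (1, -1, 0)
  u_2 = (-1/2, -1/2, 1)
  u_3 = (-4/3, -4/3, -4/3)

Apply the Gram-Schmidt recurrence
  u_1 = v_1
  u_i = v_i − Σ_{j<i} ((v_i · u_j) / (u_j · u_j)) · u_j.

Step by step this gives:
  u_1 = (1, -1, 0)
  u_2 = (-1/2, -1/2, 1)
  u_3 = (-4/3, -4/3, -4/3)

Orthogonality check:
  u_2 · u_1 = 0 (should be 0)
  u_3 · u_1 = 0 (should be 0)
  u_3 · u_2 = 0 (should be 0)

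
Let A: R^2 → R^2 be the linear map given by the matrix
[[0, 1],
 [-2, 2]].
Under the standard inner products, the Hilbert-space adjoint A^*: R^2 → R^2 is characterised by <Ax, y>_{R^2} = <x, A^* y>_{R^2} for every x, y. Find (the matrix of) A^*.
A^* = A^T =
[[0, -2],
 [1, 2]]

For real matrices with standard dot products, the defining identity <Ax, y> = <x, A^* y> gives (Ax)^T y = x^T (A^*) y, i.e. x^T A^T y = x^T (A^*) y. Since this holds for all x, y, we must have A^* = A^T. Therefore
A^* =
[[0, -2],
 [1, 2]].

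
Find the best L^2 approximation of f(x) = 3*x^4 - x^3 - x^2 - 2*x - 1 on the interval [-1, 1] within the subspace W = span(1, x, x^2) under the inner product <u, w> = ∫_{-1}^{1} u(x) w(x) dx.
g(x) = 11*x^2/7 - 13*x/5 - 44/35

The best approximation g ∈ W is the orthogonal projection of f onto W. Writing g = a_0 + a_1 x + a_2 x^2, the coefficients solve the normal equations G · a = b where
  G_{ij} = <φ_i, φ_j> and b_i = <f, φ_i>, with φ_0 = 1, φ_1 = x, φ_2 = x^2.
G =
  [2, 0, 2/3]
  [0, 2/3, 0]
  [2/3, 0, 2/5],
b = (-22/15, -26/15, -22/105).
Solving gives a_0 = -44/35, a_1 = -13/5, a_2 = 11/7, so
  g(x) = 11*x^2/7 - 13*x/5 - 44/35.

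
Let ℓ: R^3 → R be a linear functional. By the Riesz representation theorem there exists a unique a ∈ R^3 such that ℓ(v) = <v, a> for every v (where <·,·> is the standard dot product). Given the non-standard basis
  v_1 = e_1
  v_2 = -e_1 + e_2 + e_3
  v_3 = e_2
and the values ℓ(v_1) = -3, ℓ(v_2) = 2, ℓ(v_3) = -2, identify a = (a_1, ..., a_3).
a = (-3, -2, 1)

Write a = (a_1, ..., a_3) in the standard basis. For each basis vector v_i, ℓ(v_i) = <v_i, a> is a linear equation in the a_j's. Collect the n equations into a matrix system V a = ℓ, where row i of V is v_i (expressed in the standard basis). Since V is invertible (lower-triangular with 1s on the diagonal, up to permutation), solve by back-substitution:
  V =
[[1, 0, 0],
 [-1, 1, 1],
 [0, 1, 0]]
  V a = (-3, 2, -2)
Solving gives a = (-3, -2, 1).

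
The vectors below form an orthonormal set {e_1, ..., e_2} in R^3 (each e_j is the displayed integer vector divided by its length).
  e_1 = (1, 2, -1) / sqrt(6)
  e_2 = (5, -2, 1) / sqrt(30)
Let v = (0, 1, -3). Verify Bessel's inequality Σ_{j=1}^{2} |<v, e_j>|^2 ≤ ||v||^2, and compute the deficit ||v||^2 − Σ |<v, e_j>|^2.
Σ |<v, e_j>|^2 = 5; ||v||^2 = 10; deficit = 5

Write each e_j = u_j / sqrt(<u_j, u_j>) where u_j is the displayed integer vector. Then <v, e_j> = <v, u_j> / sqrt(<u_j, u_j>), so |<v, e_j>|^2 = <v, u_j>^2 / <u_j, u_j>.
Coefficients: <v, e_1> = 5/sqrt(6), <v, e_2> = -5/sqrt(30).
Square and sum: Σ |<v, e_j>|^2 = 5.
Compute ||v||^2 = v·v = 10.
Deficit = 10 − 5 = 5 ≥ 0, confirming Bessel's inequality. (The deficit equals ||v − Σ <v,e_j> e_j||^2, the squared distance from v to span{e_j}.)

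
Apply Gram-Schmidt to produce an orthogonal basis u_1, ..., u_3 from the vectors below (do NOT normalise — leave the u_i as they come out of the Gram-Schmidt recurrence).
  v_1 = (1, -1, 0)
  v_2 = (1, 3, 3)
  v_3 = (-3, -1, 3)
Orthogonal basis:
  u_1 = (1, -1, 0)
  u_2 = (2, 2, 3)
  u_3 = (-36/17, -36/17, 48/17)

Apply the Gram-Schmidt recurrence
  u_1 = v_1
  u_i = v_i − Σ_{j<i} ((v_i · u_j) / (u_j · u_j)) · u_j.

Step by step this gives:
  u_1 = (1, -1, 0)
  u_2 = (2, 2, 3)
  u_3 = (-36/17, -36/17, 48/17)

Orthogonality check:
  u_2 · u_1 = 0 (should be 0)
  u_3 · u_1 = 0 (should be 0)
  u_3 · u_2 = 0 (should be 0)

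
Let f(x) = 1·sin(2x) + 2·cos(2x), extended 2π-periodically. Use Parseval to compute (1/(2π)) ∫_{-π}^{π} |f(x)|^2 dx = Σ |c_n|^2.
Σ |c_n|^2 = 5/2

Expand |f|^2 and use orthogonality of {sin(nx), cos(mx)} on [-π, π]:
  ∫_{-π}^{π} sin(nx)^2 dx = π, ∫ cos(mx)^2 dx = π, and cross terms integrate to 0.
So ∫_{-π}^{π} f(x)^2 dx = 1^2 · π + 2^2 · π = (1 + 4)π.
Divide by 2π: (1 + 4)/2 = 5/2.
By Parseval, this equals Σ |c_n|^2.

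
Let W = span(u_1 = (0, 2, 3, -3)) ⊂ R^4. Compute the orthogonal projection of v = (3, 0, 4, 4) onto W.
proj_W(v) = (0, 0, 0, 0)

Set up U = [u_1 | ... | u_1] ∈ R^(4×1). The projector onto W = col(U) is P = U (U^T U)^(-1) U^T.
Compute U^T U =
  [22],
and U^T v = (0).
Solve U^T U · c = U^T v for the coefficients: c = (0). The projection is proj_W(v) = U c.
Check: (v - proj_W(v)) · u_1 = 0  (should be 0).
Result: proj_W(v) = (0, 0, 0, 0).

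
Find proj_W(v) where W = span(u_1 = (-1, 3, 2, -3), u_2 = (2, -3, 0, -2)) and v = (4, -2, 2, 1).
proj_W(v) = (185/122, -162/61, -31/61, -1/2)

Set up U = [u_1 | ... | u_2] ∈ R^(4×2). The projector onto W = col(U) is P = U (U^T U)^(-1) U^T.
Compute U^T U =
  [23, -5]
  [-5, 17],
and U^T v = (-9, 12).
Solve U^T U · c = U^T v for the coefficients: c = (-31/122, 77/122). The projection is proj_W(v) = U c.
Check: (v - proj_W(v)) · u_1 = 0  (should be 0).
Check: (v - proj_W(v)) · u_2 = 0  (should be 0).
Result: proj_W(v) = (185/122, -162/61, -31/61, -1/2).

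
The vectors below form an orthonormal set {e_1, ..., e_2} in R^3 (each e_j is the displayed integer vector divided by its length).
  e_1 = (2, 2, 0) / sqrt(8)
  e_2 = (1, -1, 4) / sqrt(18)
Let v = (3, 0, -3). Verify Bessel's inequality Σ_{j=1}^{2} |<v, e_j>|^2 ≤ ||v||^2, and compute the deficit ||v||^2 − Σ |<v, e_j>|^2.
Σ |<v, e_j>|^2 = 9; ||v||^2 = 18; deficit = 9

Write each e_j = u_j / sqrt(<u_j, u_j>) where u_j is the displayed integer vector. Then <v, e_j> = <v, u_j> / sqrt(<u_j, u_j>), so |<v, e_j>|^2 = <v, u_j>^2 / <u_j, u_j>.
Coefficients: <v, e_1> = 6/sqrt(8), <v, e_2> = -9/sqrt(18).
Square and sum: Σ |<v, e_j>|^2 = 9.
Compute ||v||^2 = v·v = 18.
Deficit = 18 − 9 = 9 ≥ 0, confirming Bessel's inequality. (The deficit equals ||v − Σ <v,e_j> e_j||^2, the squared distance from v to span{e_j}.)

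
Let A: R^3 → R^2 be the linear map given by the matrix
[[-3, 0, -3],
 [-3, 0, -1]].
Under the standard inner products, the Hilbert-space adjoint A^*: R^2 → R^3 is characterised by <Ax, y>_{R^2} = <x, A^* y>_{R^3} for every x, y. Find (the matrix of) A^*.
A^* = A^T =
[[-3, -3],
 [0, 0],
 [-3, -1]]

For real matrices with standard dot products, the defining identity <Ax, y> = <x, A^* y> gives (Ax)^T y = x^T (A^*) y, i.e. x^T A^T y = x^T (A^*) y. Since this holds for all x, y, we must have A^* = A^T. Therefore
A^* =
[[-3, -3],
 [0, 0],
 [-3, -1]].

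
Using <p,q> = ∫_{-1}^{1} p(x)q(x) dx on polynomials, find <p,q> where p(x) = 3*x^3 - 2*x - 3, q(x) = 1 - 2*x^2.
<p,q> = -2

Expand the product: p(x)·q(x) = -6*x^5 + 7*x^3 + 6*x^2 - 2*x - 3.
∫_{-1}^{1} of each monomial x^k gives [2/(k+1) if k even, 0 if k odd]. Integrating term-by-term (or equivalently evaluating the antiderivative F(x) = -x^6 + 7*x^4/4 + 2*x^3 - x^2 - 3*x at the endpoints):
  F(1) − F(−1) = -5/4 − (3/4) = -2.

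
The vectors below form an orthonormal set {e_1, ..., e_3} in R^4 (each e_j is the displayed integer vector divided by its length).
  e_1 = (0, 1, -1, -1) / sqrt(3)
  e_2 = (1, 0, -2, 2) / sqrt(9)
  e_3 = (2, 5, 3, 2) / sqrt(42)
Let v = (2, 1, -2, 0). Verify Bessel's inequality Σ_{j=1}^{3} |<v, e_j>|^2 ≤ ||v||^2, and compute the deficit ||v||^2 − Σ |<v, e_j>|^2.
Σ |<v, e_j>|^2 = 101/14; ||v||^2 = 9; deficit = 25/14

Write each e_j = u_j / sqrt(<u_j, u_j>) where u_j is the displayed integer vector. Then <v, e_j> = <v, u_j> / sqrt(<u_j, u_j>), so |<v, e_j>|^2 = <v, u_j>^2 / <u_j, u_j>.
Coefficients: <v, e_1> = 3/sqrt(3), <v, e_2> = 6/sqrt(9), <v, e_3> = 3/sqrt(42).
Square and sum: Σ |<v, e_j>|^2 = 101/14.
Compute ||v||^2 = v·v = 9.
Deficit = 9 − 101/14 = 25/14 ≥ 0, confirming Bessel's inequality. (The deficit equals ||v − Σ <v,e_j> e_j||^2, the squared distance from v to span{e_j}.)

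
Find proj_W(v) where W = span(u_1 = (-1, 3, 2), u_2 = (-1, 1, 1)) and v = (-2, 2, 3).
proj_W(v) = (-7/3, 7/3, 7/3)

Set up U = [u_1 | ... | u_2] ∈ R^(3×2). The projector onto W = col(U) is P = U (U^T U)^(-1) U^T.
Compute U^T U =
  [14, 6]
  [6, 3],
and U^T v = (14, 7).
Solve U^T U · c = U^T v for the coefficients: c = (0, 7/3). The projection is proj_W(v) = U c.
Check: (v - proj_W(v)) · u_1 = 0  (should be 0).
Check: (v - proj_W(v)) · u_2 = 0  (should be 0).
Result: proj_W(v) = (-7/3, 7/3, 7/3).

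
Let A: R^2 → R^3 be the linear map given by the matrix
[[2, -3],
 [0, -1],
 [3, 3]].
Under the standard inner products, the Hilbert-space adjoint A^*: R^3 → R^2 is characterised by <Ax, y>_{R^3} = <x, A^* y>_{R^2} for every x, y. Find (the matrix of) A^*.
A^* = A^T =
[[2, 0, 3],
 [-3, -1, 3]]

For real matrices with standard dot products, the defining identity <Ax, y> = <x, A^* y> gives (Ax)^T y = x^T (A^*) y, i.e. x^T A^T y = x^T (A^*) y. Since this holds for all x, y, we must have A^* = A^T. Therefore
A^* =
[[2, 0, 3],
 [-3, -1, 3]].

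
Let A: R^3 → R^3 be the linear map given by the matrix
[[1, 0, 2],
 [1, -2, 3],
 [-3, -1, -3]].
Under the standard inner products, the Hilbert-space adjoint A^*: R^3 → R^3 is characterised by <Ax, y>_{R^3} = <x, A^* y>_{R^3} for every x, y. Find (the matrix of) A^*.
A^* = A^T =
[[1, 1, -3],
 [0, -2, -1],
 [2, 3, -3]]

For real matrices with standard dot products, the defining identity <Ax, y> = <x, A^* y> gives (Ax)^T y = x^T (A^*) y, i.e. x^T A^T y = x^T (A^*) y. Since this holds for all x, y, we must have A^* = A^T. Therefore
A^* =
[[1, 1, -3],
 [0, -2, -1],
 [2, 3, -3]].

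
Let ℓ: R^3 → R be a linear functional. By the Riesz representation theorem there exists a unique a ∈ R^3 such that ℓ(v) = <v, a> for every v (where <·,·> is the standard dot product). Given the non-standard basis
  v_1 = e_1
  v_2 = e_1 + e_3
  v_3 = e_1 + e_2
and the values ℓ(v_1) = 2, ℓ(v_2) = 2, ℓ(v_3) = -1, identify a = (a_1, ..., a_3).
a = (2, -3, 0)

Write a = (a_1, ..., a_3) in the standard basis. For each basis vector v_i, ℓ(v_i) = <v_i, a> is a linear equation in the a_j's. Collect the n equations into a matrix system V a = ℓ, where row i of V is v_i (expressed in the standard basis). Since V is invertible (lower-triangular with 1s on the diagonal, up to permutation), solve by back-substitution:
  V =
[[1, 0, 0],
 [1, 0, 1],
 [1, 1, 0]]
  V a = (2, 2, -1)
Solving gives a = (2, -3, 0).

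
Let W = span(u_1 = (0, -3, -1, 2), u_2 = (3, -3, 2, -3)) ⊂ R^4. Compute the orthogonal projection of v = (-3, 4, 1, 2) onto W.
proj_W(v) = (-1023/433, 1785/433, -428/433, 515/433)

Set up U = [u_1 | ... | u_2] ∈ R^(4×2). The projector onto W = col(U) is P = U (U^T U)^(-1) U^T.
Compute U^T U =
  [14, 1]
  [1, 31],
and U^T v = (-9, -25).
Solve U^T U · c = U^T v for the coefficients: c = (-254/433, -341/433). The projection is proj_W(v) = U c.
Check: (v - proj_W(v)) · u_1 = 0  (should be 0).
Check: (v - proj_W(v)) · u_2 = 0  (should be 0).
Result: proj_W(v) = (-1023/433, 1785/433, -428/433, 515/433).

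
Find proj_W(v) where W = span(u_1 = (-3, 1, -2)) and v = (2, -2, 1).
proj_W(v) = (15/7, -5/7, 10/7)

Set up U = [u_1 | ... | u_1] ∈ R^(3×1). The projector onto W = col(U) is P = U (U^T U)^(-1) U^T.
Compute U^T U =
  [14],
and U^T v = (-10).
Solve U^T U · c = U^T v for the coefficients: c = (-5/7). The projection is proj_W(v) = U c.
Check: (v - proj_W(v)) · u_1 = 0  (should be 0).
Result: proj_W(v) = (15/7, -5/7, 10/7).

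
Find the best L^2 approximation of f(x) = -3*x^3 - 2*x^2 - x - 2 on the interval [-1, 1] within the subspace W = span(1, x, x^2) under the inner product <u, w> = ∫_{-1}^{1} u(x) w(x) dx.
g(x) = -2*x^2 - 14*x/5 - 2

The best approximation g ∈ W is the orthogonal projection of f onto W. Writing g = a_0 + a_1 x + a_2 x^2, the coefficients solve the normal equations G · a = b where
  G_{ij} = <φ_i, φ_j> and b_i = <f, φ_i>, with φ_0 = 1, φ_1 = x, φ_2 = x^2.
G =
  [2, 0, 2/3]
  [0, 2/3, 0]
  [2/3, 0, 2/5],
b = (-16/3, -28/15, -32/15).
Solving gives a_0 = -2, a_1 = -14/5, a_2 = -2, so
  g(x) = -2*x^2 - 14*x/5 - 2.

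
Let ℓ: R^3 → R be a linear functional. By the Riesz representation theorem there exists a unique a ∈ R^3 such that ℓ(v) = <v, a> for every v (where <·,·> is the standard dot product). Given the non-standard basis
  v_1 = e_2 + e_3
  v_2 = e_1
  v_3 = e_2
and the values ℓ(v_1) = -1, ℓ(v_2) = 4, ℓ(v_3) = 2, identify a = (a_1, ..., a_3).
a = (4, 2, -3)

Write a = (a_1, ..., a_3) in the standard basis. For each basis vector v_i, ℓ(v_i) = <v_i, a> is a linear equation in the a_j's. Collect the n equations into a matrix system V a = ℓ, where row i of V is v_i (expressed in the standard basis). Since V is invertible (lower-triangular with 1s on the diagonal, up to permutation), solve by back-substitution:
  V =
[[0, 1, 1],
 [1, 0, 0],
 [0, 1, 0]]
  V a = (-1, 4, 2)
Solving gives a = (4, 2, -3).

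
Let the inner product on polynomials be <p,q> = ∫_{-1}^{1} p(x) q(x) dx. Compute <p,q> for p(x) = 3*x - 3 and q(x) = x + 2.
<p,q> = -10

Expand the product: p(x)·q(x) = 3*x^2 + 3*x - 6.
∫_{-1}^{1} of each monomial x^k gives [2/(k+1) if k even, 0 if k odd]. Integrating term-by-term (or equivalently evaluating the antiderivative F(x) = x^3 + 3*x^2/2 - 6*x at the endpoints):
  F(1) − F(−1) = -7/2 − (13/2) = -10.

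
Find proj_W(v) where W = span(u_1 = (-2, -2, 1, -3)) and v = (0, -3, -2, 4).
proj_W(v) = (8/9, 8/9, -4/9, 4/3)

Set up U = [u_1 | ... | u_1] ∈ R^(4×1). The projector onto W = col(U) is P = U (U^T U)^(-1) U^T.
Compute U^T U =
  [18],
and U^T v = (-8).
Solve U^T U · c = U^T v for the coefficients: c = (-4/9). The projection is proj_W(v) = U c.
Check: (v - proj_W(v)) · u_1 = 0  (should be 0).
Result: proj_W(v) = (8/9, 8/9, -4/9, 4/3).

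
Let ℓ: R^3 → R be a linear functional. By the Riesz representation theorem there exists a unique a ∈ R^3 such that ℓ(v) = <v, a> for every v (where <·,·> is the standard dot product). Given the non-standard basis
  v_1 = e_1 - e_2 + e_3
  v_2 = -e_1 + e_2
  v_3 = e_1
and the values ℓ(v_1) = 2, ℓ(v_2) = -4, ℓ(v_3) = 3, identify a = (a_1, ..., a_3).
a = (3, -1, -2)

Write a = (a_1, ..., a_3) in the standard basis. For each basis vector v_i, ℓ(v_i) = <v_i, a> is a linear equation in the a_j's. Collect the n equations into a matrix system V a = ℓ, where row i of V is v_i (expressed in the standard basis). Since V is invertible (lower-triangular with 1s on the diagonal, up to permutation), solve by back-substitution:
  V =
[[1, -1, 1],
 [-1, 1, 0],
 [1, 0, 0]]
  V a = (2, -4, 3)
Solving gives a = (3, -1, -2).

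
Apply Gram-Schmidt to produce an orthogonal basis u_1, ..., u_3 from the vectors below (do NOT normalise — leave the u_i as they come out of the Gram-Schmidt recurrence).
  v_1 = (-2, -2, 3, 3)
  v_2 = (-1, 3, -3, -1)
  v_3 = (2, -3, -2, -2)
Orthogonal basis:
  u_1 = (-2, -2, 3, 3)
  u_2 = (-29/13, 23/13, -15/13, 11/13)
  u_3 = (-103/132, -287/132, -83/44, -1/12)

Apply the Gram-Schmidt recurrence
  u_1 = v_1
  u_i = v_i − Σ_{j<i} ((v_i · u_j) / (u_j · u_j)) · u_j.

Step by step this gives:
  u_1 = (-2, -2, 3, 3)
  u_2 = (-29/13, 23/13, -15/13, 11/13)
  u_3 = (-103/132, -287/132, -83/44, -1/12)

Orthogonality check:
  u_2 · u_1 = 0 (should be 0)
  u_3 · u_1 = 0 (should be 0)
  u_3 · u_2 = 0 (should be 0)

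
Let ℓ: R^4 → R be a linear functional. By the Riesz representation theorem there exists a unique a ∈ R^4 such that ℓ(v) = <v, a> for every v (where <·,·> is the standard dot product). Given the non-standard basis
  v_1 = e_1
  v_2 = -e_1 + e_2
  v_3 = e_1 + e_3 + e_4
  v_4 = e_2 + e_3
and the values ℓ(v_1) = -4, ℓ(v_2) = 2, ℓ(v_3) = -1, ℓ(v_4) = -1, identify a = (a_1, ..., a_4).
a = (-4, -2, 1, 2)

Write a = (a_1, ..., a_4) in the standard basis. For each basis vector v_i, ℓ(v_i) = <v_i, a> is a linear equation in the a_j's. Collect the n equations into a matrix system V a = ℓ, where row i of V is v_i (expressed in the standard basis). Since V is invertible (lower-triangular with 1s on the diagonal, up to permutation), solve by back-substitution:
  V =
[[1, 0, 0, 0],
 [-1, 1, 0, 0],
 [1, 0, 1, 1],
 [0, 1, 1, 0]]
  V a = (-4, 2, -1, -1)
Solving gives a = (-4, -2, 1, 2).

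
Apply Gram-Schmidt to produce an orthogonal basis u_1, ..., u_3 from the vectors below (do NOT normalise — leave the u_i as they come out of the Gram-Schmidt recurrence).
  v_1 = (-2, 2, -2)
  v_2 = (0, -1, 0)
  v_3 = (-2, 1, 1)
Orthogonal basis:
  u_1 = (-2, 2, -2)
  u_2 = (-1/3, -2/3, -1/3)
  u_3 = (-3/2, 0, 3/2)

Apply the Gram-Schmidt recurrence
  u_1 = v_1
  u_i = v_i − Σ_{j<i} ((v_i · u_j) / (u_j · u_j)) · u_j.

Step by step this gives:
  u_1 = (-2, 2, -2)
  u_2 = (-1/3, -2/3, -1/3)
  u_3 = (-3/2, 0, 3/2)

Orthogonality check:
  u_2 · u_1 = 0 (should be 0)
  u_3 · u_1 = 0 (should be 0)
  u_3 · u_2 = 0 (should be 0)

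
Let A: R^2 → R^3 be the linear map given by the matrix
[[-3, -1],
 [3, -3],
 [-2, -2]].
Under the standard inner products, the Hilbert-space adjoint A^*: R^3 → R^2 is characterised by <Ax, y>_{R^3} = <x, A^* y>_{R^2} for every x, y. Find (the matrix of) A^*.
A^* = A^T =
[[-3, 3, -2],
 [-1, -3, -2]]

For real matrices with standard dot products, the defining identity <Ax, y> = <x, A^* y> gives (Ax)^T y = x^T (A^*) y, i.e. x^T A^T y = x^T (A^*) y. Since this holds for all x, y, we must have A^* = A^T. Therefore
A^* =
[[-3, 3, -2],
 [-1, -3, -2]].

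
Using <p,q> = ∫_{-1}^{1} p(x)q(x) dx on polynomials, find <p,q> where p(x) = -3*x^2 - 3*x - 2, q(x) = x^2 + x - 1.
<p,q> = 22/15

Expand the product: p(x)·q(x) = -3*x^4 - 6*x^3 - 2*x^2 + x + 2.
∫_{-1}^{1} of each monomial x^k gives [2/(k+1) if k even, 0 if k odd]. Integrating term-by-term (or equivalently evaluating the antiderivative F(x) = -3*x^5/5 - 3*x^4/2 - 2*x^3/3 + x^2/2 + 2*x at the endpoints):
  F(1) − F(−1) = -4/15 − (-26/15) = 22/15.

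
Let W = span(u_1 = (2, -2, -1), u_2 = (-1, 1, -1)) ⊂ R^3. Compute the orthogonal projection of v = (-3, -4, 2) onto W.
proj_W(v) = (1/2, -1/2, 2)

Set up U = [u_1 | ... | u_2] ∈ R^(3×2). The projector onto W = col(U) is P = U (U^T U)^(-1) U^T.
Compute U^T U =
  [9, -3]
  [-3, 3],
and U^T v = (0, -3).
Solve U^T U · c = U^T v for the coefficients: c = (-1/2, -3/2). The projection is proj_W(v) = U c.
Check: (v - proj_W(v)) · u_1 = 0  (should be 0).
Check: (v - proj_W(v)) · u_2 = 0  (should be 0).
Result: proj_W(v) = (1/2, -1/2, 2).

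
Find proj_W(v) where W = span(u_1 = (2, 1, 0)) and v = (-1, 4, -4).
proj_W(v) = (4/5, 2/5, 0)

Set up U = [u_1 | ... | u_1] ∈ R^(3×1). The projector onto W = col(U) is P = U (U^T U)^(-1) U^T.
Compute U^T U =
  [5],
and U^T v = (2).
Solve U^T U · c = U^T v for the coefficients: c = (2/5). The projection is proj_W(v) = U c.
Check: (v - proj_W(v)) · u_1 = 0  (should be 0).
Result: proj_W(v) = (4/5, 2/5, 0).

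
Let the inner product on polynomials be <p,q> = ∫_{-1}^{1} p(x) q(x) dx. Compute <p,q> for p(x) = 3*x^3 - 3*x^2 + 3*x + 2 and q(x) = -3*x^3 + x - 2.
<p,q> = -244/35

Expand the product: p(x)·q(x) = -9*x^6 + 9*x^5 - 6*x^4 - 15*x^3 + 9*x^2 - 4*x - 4.
∫_{-1}^{1} of each monomial x^k gives [2/(k+1) if k even, 0 if k odd]. Integrating term-by-term (or equivalently evaluating the antiderivative F(x) = -9*x^7/7 + 3*x^6/2 - 6*x^5/5 - 15*x^4/4 + 3*x^3 - 2*x^2 - 4*x at the endpoints):
  F(1) − F(−1) = -1083/140 − (-107/140) = -244/35.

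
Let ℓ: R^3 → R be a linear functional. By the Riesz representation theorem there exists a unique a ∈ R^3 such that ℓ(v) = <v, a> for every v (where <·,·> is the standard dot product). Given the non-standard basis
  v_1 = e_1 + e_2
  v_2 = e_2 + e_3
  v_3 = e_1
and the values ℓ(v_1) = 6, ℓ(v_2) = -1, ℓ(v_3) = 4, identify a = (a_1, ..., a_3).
a = (4, 2, -3)

Write a = (a_1, ..., a_3) in the standard basis. For each basis vector v_i, ℓ(v_i) = <v_i, a> is a linear equation in the a_j's. Collect the n equations into a matrix system V a = ℓ, where row i of V is v_i (expressed in the standard basis). Since V is invertible (lower-triangular with 1s on the diagonal, up to permutation), solve by back-substitution:
  V =
[[1, 1, 0],
 [0, 1, 1],
 [1, 0, 0]]
  V a = (6, -1, 4)
Solving gives a = (4, 2, -3).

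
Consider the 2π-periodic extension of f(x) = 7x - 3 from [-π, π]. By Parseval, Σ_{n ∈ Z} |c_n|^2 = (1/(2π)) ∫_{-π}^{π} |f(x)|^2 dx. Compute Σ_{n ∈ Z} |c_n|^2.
Σ |c_n|^2 = 49π^2/3 + 9

Expand and integrate term by term over [-π, π]:
  ∫ (7x)^2 dx = 49·(2π^3/3); ∫ 2·7·(-3)·x dx = 0 (odd integrand); ∫ (-3)^2 dx = 9·2π.
So (1/(2π)) ∫_{-π}^{π} (7x - 3)^2 dx = 49π^2/3 + 9 = 49π^2/3 + 9.
Parseval ⇒ Σ |c_n|^2 = 49π^2/3 + 9.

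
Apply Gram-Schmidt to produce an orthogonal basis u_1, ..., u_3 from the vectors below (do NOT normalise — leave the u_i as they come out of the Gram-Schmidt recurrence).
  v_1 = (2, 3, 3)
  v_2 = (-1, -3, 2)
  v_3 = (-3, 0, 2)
Orthogonal basis:
  u_1 = (2, 3, 3)
  u_2 = (-6/11, -51/22, 59/22)
  u_3 = (-765/283, 357/283, 153/283)

Apply the Gram-Schmidt recurrence
  u_1 = v_1
  u_i = v_i − Σ_{j<i} ((v_i · u_j) / (u_j · u_j)) · u_j.

Step by step this gives:
  u_1 = (2, 3, 3)
  u_2 = (-6/11, -51/22, 59/22)
  u_3 = (-765/283, 357/283, 153/283)

Orthogonality check:
  u_2 · u_1 = 0 (should be 0)
  u_3 · u_1 = 0 (should be 0)
  u_3 · u_2 = 0 (should be 0)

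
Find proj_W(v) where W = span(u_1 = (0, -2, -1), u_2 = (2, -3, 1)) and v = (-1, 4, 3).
proj_W(v) = (0, 22/5, 11/5)

Set up U = [u_1 | ... | u_2] ∈ R^(3×2). The projector onto W = col(U) is P = U (U^T U)^(-1) U^T.
Compute U^T U =
  [5, 5]
  [5, 14],
and U^T v = (-11, -11).
Solve U^T U · c = U^T v for the coefficients: c = (-11/5, 0). The projection is proj_W(v) = U c.
Check: (v - proj_W(v)) · u_1 = 0  (should be 0).
Check: (v - proj_W(v)) · u_2 = 0  (should be 0).
Result: proj_W(v) = (0, 22/5, 11/5).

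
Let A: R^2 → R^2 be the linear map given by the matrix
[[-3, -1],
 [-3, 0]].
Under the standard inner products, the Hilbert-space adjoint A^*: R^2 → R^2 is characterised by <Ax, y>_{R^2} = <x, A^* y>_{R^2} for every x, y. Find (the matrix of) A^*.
A^* = A^T =
[[-3, -3],
 [-1, 0]]

For real matrices with standard dot products, the defining identity <Ax, y> = <x, A^* y> gives (Ax)^T y = x^T (A^*) y, i.e. x^T A^T y = x^T (A^*) y. Since this holds for all x, y, we must have A^* = A^T. Therefore
A^* =
[[-3, -3],
 [-1, 0]].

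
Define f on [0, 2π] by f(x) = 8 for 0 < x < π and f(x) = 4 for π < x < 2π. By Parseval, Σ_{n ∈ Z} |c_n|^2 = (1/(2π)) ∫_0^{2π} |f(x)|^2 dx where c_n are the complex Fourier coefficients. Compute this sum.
Σ |c_n|^2 = 40

Parseval equates the L^2 energy of f (normalised by 1/(2π)) with the ℓ^2 sum of its Fourier coefficients: (1/(2π)) ∫_0^{2π} |f|^2 = Σ |c_n|^2.
Compute the left side: (1/(2π)) [∫_0^π 8^2 dx + ∫_π^{2π} 4^2 dx] = (1/(2π)) · (64π + 16π) = (64 + 16)/2 = 40.
So Σ_{n ∈ Z} |c_n|^2 = 40.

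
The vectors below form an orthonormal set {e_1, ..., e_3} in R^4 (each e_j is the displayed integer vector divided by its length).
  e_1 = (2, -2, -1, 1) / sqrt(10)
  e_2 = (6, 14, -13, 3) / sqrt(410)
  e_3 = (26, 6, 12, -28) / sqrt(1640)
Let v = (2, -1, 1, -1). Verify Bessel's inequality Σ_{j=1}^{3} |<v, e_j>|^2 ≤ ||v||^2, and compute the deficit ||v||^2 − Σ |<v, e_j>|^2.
Σ |<v, e_j>|^2 = 69/10; ||v||^2 = 7; deficit = 1/10

Write each e_j = u_j / sqrt(<u_j, u_j>) where u_j is the displayed integer vector. Then <v, e_j> = <v, u_j> / sqrt(<u_j, u_j>), so |<v, e_j>|^2 = <v, u_j>^2 / <u_j, u_j>.
Coefficients: <v, e_1> = 4/sqrt(10), <v, e_2> = -18/sqrt(410), <v, e_3> = 86/sqrt(1640).
Square and sum: Σ |<v, e_j>|^2 = 69/10.
Compute ||v||^2 = v·v = 7.
Deficit = 7 − 69/10 = 1/10 ≥ 0, confirming Bessel's inequality. (The deficit equals ||v − Σ <v,e_j> e_j||^2, the squared distance from v to span{e_j}.)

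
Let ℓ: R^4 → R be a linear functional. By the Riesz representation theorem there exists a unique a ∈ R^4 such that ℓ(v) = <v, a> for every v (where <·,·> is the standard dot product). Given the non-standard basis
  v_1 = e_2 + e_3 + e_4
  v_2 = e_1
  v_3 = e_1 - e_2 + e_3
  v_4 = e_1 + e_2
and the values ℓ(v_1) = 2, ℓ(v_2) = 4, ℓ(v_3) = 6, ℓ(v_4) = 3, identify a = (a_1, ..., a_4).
a = (4, -1, 1, 2)

Write a = (a_1, ..., a_4) in the standard basis. For each basis vector v_i, ℓ(v_i) = <v_i, a> is a linear equation in the a_j's. Collect the n equations into a matrix system V a = ℓ, where row i of V is v_i (expressed in the standard basis). Since V is invertible (lower-triangular with 1s on the diagonal, up to permutation), solve by back-substitution:
  V =
[[0, 1, 1, 1],
 [1, 0, 0, 0],
 [1, -1, 1, 0],
 [1, 1, 0, 0]]
  V a = (2, 4, 6, 3)
Solving gives a = (4, -1, 1, 2).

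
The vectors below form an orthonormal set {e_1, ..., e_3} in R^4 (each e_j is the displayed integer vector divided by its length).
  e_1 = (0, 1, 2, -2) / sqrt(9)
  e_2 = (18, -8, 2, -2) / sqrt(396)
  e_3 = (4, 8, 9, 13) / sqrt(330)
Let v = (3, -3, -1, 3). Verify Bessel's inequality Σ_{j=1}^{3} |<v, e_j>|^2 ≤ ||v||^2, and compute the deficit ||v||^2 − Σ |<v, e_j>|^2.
Σ |<v, e_j>|^2 = 134/5; ||v||^2 = 28; deficit = 6/5

Write each e_j = u_j / sqrt(<u_j, u_j>) where u_j is the displayed integer vector. Then <v, e_j> = <v, u_j> / sqrt(<u_j, u_j>), so |<v, e_j>|^2 = <v, u_j>^2 / <u_j, u_j>.
Coefficients: <v, e_1> = -11/sqrt(9), <v, e_2> = 70/sqrt(396), <v, e_3> = 18/sqrt(330).
Square and sum: Σ |<v, e_j>|^2 = 134/5.
Compute ||v||^2 = v·v = 28.
Deficit = 28 − 134/5 = 6/5 ≥ 0, confirming Bessel's inequality. (The deficit equals ||v − Σ <v,e_j> e_j||^2, the squared distance from v to span{e_j}.)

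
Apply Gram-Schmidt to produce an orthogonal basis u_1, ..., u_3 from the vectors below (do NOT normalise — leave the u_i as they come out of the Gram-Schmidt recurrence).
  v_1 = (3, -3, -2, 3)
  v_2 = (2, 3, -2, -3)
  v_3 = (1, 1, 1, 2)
Orthogonal basis:
  u_1 = (3, -3, -2, 3)
  u_2 = (86/31, 69/31, -78/31, -69/31)
  u_3 = (312/371, 1165/742, 390/371, 1061/742)

Apply the Gram-Schmidt recurrence
  u_1 = v_1
  u_i = v_i − Σ_{j<i} ((v_i · u_j) / (u_j · u_j)) · u_j.

Step by step this gives:
  u_1 = (3, -3, -2, 3)
  u_2 = (86/31, 69/31, -78/31, -69/31)
  u_3 = (312/371, 1165/742, 390/371, 1061/742)

Orthogonality check:
  u_2 · u_1 = 0 (should be 0)
  u_3 · u_1 = 0 (should be 0)
  u_3 · u_2 = 0 (should be 0)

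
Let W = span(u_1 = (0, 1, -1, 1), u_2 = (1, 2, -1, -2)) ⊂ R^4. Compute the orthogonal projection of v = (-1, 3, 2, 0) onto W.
proj_W(v) = (8/29, 23/29, -15/29, -9/29)

Set up U = [u_1 | ... | u_2] ∈ R^(4×2). The projector onto W = col(U) is P = U (U^T U)^(-1) U^T.
Compute U^T U =
  [3, 1]
  [1, 10],
and U^T v = (1, 3).
Solve U^T U · c = U^T v for the coefficients: c = (7/29, 8/29). The projection is proj_W(v) = U c.
Check: (v - proj_W(v)) · u_1 = 0  (should be 0).
Check: (v - proj_W(v)) · u_2 = 0  (should be 0).
Result: proj_W(v) = (8/29, 23/29, -15/29, -9/29).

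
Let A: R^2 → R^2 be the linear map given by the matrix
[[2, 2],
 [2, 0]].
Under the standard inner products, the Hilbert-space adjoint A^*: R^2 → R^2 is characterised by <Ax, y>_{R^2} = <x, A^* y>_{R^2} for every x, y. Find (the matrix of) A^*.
A^* = A^T =
[[2, 2],
 [2, 0]]

For real matrices with standard dot products, the defining identity <Ax, y> = <x, A^* y> gives (Ax)^T y = x^T (A^*) y, i.e. x^T A^T y = x^T (A^*) y. Since this holds for all x, y, we must have A^* = A^T. Therefore
A^* =
[[2, 2],
 [2, 0]].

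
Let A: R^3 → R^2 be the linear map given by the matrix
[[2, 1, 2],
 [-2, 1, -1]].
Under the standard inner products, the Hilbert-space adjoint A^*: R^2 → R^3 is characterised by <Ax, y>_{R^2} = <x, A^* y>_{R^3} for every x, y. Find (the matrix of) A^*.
A^* = A^T =
[[2, -2],
 [1, 1],
 [2, -1]]

For real matrices with standard dot products, the defining identity <Ax, y> = <x, A^* y> gives (Ax)^T y = x^T (A^*) y, i.e. x^T A^T y = x^T (A^*) y. Since this holds for all x, y, we must have A^* = A^T. Therefore
A^* =
[[2, -2],
 [1, 1],
 [2, -1]].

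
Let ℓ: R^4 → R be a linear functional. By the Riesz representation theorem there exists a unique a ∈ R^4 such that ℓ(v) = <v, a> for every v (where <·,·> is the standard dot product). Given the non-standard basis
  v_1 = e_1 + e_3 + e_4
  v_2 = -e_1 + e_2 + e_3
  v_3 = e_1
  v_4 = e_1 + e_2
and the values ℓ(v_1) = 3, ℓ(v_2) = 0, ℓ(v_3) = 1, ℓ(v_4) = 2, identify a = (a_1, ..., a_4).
a = (1, 1, 0, 2)

Write a = (a_1, ..., a_4) in the standard basis. For each basis vector v_i, ℓ(v_i) = <v_i, a> is a linear equation in the a_j's. Collect the n equations into a matrix system V a = ℓ, where row i of V is v_i (expressed in the standard basis). Since V is invertible (lower-triangular with 1s on the diagonal, up to permutation), solve by back-substitution:
  V =
[[1, 0, 1, 1],
 [-1, 1, 1, 0],
 [1, 0, 0, 0],
 [1, 1, 0, 0]]
  V a = (3, 0, 1, 2)
Solving gives a = (1, 1, 0, 2).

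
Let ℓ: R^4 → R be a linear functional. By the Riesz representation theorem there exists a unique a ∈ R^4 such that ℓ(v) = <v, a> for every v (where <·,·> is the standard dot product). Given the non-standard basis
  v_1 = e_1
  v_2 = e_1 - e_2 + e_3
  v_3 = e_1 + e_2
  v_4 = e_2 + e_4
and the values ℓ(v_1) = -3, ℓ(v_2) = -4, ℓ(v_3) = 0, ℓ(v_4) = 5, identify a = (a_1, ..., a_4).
a = (-3, 3, 2, 2)

Write a = (a_1, ..., a_4) in the standard basis. For each basis vector v_i, ℓ(v_i) = <v_i, a> is a linear equation in the a_j's. Collect the n equations into a matrix system V a = ℓ, where row i of V is v_i (expressed in the standard basis). Since V is invertible (lower-triangular with 1s on the diagonal, up to permutation), solve by back-substitution:
  V =
[[1, 0, 0, 0],
 [1, -1, 1, 0],
 [1, 1, 0, 0],
 [0, 1, 0, 1]]
  V a = (-3, -4, 0, 5)
Solving gives a = (-3, 3, 2, 2).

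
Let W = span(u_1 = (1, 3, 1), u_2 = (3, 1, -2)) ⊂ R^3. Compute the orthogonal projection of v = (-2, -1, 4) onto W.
proj_W(v) = (-19/6, -1/6, 8/3)

Set up U = [u_1 | ... | u_2] ∈ R^(3×2). The projector onto W = col(U) is P = U (U^T U)^(-1) U^T.
Compute U^T U =
  [11, 4]
  [4, 14],
and U^T v = (-1, -15).
Solve U^T U · c = U^T v for the coefficients: c = (1/3, -7/6). The projection is proj_W(v) = U c.
Check: (v - proj_W(v)) · u_1 = 0  (should be 0).
Check: (v - proj_W(v)) · u_2 = 0  (should be 0).
Result: proj_W(v) = (-19/6, -1/6, 8/3).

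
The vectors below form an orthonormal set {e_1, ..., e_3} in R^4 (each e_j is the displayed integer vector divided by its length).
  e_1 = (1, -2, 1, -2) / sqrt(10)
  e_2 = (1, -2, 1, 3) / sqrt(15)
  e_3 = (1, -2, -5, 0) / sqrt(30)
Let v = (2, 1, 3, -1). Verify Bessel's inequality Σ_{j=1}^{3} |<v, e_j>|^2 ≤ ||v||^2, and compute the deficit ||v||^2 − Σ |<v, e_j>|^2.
Σ |<v, e_j>|^2 = 10; ||v||^2 = 15; deficit = 5

Write each e_j = u_j / sqrt(<u_j, u_j>) where u_j is the displayed integer vector. Then <v, e_j> = <v, u_j> / sqrt(<u_j, u_j>), so |<v, e_j>|^2 = <v, u_j>^2 / <u_j, u_j>.
Coefficients: <v, e_1> = 5/sqrt(10), <v, e_2> = 0/sqrt(15), <v, e_3> = -15/sqrt(30).
Square and sum: Σ |<v, e_j>|^2 = 10.
Compute ||v||^2 = v·v = 15.
Deficit = 15 − 10 = 5 ≥ 0, confirming Bessel's inequality. (The deficit equals ||v − Σ <v,e_j> e_j||^2, the squared distance from v to span{e_j}.)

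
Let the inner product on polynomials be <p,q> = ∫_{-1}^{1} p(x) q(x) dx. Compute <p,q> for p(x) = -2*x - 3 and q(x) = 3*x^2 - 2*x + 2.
<p,q> = -46/3

Expand the product: p(x)·q(x) = -6*x^3 - 5*x^2 + 2*x - 6.
∫_{-1}^{1} of each monomial x^k gives [2/(k+1) if k even, 0 if k odd]. Integrating term-by-term (or equivalently evaluating the antiderivative F(x) = -3*x^4/2 - 5*x^3/3 + x^2 - 6*x at the endpoints):
  F(1) − F(−1) = -49/6 − (43/6) = -46/3.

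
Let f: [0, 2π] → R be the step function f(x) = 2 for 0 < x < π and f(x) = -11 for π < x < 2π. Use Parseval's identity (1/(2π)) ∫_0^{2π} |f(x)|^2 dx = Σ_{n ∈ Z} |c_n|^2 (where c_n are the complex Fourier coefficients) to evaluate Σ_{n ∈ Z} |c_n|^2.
Σ |c_n|^2 = 125/2

Parseval equates the L^2 energy of f (normalised by 1/(2π)) with the ℓ^2 sum of its Fourier coefficients: (1/(2π)) ∫_0^{2π} |f|^2 = Σ |c_n|^2.
Compute the left side: (1/(2π)) [∫_0^π 2^2 dx + ∫_π^{2π} (-11)^2 dx] = (1/(2π)) · (4π + 121π) = (4 + 121)/2 = 125/2.
So Σ_{n ∈ Z} |c_n|^2 = 125/2.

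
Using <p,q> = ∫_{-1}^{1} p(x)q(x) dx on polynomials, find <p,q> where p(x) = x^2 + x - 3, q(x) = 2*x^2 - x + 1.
<p,q> = -46/5

Expand the product: p(x)·q(x) = 2*x^4 + x^3 - 6*x^2 + 4*x - 3.
∫_{-1}^{1} of each monomial x^k gives [2/(k+1) if k even, 0 if k odd]. Integrating term-by-term (or equivalently evaluating the antiderivative F(x) = 2*x^5/5 + x^4/4 - 2*x^3 + 2*x^2 - 3*x at the endpoints):
  F(1) − F(−1) = -47/20 − (137/20) = -46/5.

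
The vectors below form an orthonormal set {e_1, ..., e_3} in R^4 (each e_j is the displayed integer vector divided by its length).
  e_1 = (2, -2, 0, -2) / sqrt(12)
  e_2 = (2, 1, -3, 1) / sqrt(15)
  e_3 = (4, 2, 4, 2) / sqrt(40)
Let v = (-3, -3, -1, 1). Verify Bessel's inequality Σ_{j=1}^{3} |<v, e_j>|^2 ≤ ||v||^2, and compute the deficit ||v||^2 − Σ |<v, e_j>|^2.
Σ |<v, e_j>|^2 = 12; ||v||^2 = 20; deficit = 8

Write each e_j = u_j / sqrt(<u_j, u_j>) where u_j is the displayed integer vector. Then <v, e_j> = <v, u_j> / sqrt(<u_j, u_j>), so |<v, e_j>|^2 = <v, u_j>^2 / <u_j, u_j>.
Coefficients: <v, e_1> = -2/sqrt(12), <v, e_2> = -5/sqrt(15), <v, e_3> = -20/sqrt(40).
Square and sum: Σ |<v, e_j>|^2 = 12.
Compute ||v||^2 = v·v = 20.
Deficit = 20 − 12 = 8 ≥ 0, confirming Bessel's inequality. (The deficit equals ||v − Σ <v,e_j> e_j||^2, the squared distance from v to span{e_j}.)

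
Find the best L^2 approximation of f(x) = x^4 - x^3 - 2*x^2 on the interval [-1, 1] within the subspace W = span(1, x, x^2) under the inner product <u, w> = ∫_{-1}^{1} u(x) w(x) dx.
g(x) = -8*x^2/7 - 3*x/5 - 3/35

The best approximation g ∈ W is the orthogonal projection of f onto W. Writing g = a_0 + a_1 x + a_2 x^2, the coefficients solve the normal equations G · a = b where
  G_{ij} = <φ_i, φ_j> and b_i = <f, φ_i>, with φ_0 = 1, φ_1 = x, φ_2 = x^2.
G =
  [2, 0, 2/3]
  [0, 2/3, 0]
  [2/3, 0, 2/5],
b = (-14/15, -2/5, -18/35).
Solving gives a_0 = -3/35, a_1 = -3/5, a_2 = -8/7, so
  g(x) = -8*x^2/7 - 3*x/5 - 3/35.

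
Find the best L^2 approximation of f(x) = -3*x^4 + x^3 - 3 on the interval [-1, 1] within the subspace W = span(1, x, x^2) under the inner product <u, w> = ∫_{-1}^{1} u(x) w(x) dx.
g(x) = -18*x^2/7 + 3*x/5 - 96/35

The best approximation g ∈ W is the orthogonal projection of f onto W. Writing g = a_0 + a_1 x + a_2 x^2, the coefficients solve the normal equations G · a = b where
  G_{ij} = <φ_i, φ_j> and b_i = <f, φ_i>, with φ_0 = 1, φ_1 = x, φ_2 = x^2.
G =
  [2, 0, 2/3]
  [0, 2/3, 0]
  [2/3, 0, 2/5],
b = (-36/5, 2/5, -20/7).
Solving gives a_0 = -96/35, a_1 = 3/5, a_2 = -18/7, so
  g(x) = -18*x^2/7 + 3*x/5 - 96/35.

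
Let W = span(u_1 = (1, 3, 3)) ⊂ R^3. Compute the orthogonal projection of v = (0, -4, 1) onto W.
proj_W(v) = (-9/19, -27/19, -27/19)

Set up U = [u_1 | ... | u_1] ∈ R^(3×1). The projector onto W = col(U) is P = U (U^T U)^(-1) U^T.
Compute U^T U =
  [19],
and U^T v = (-9).
Solve U^T U · c = U^T v for the coefficients: c = (-9/19). The projection is proj_W(v) = U c.
Check: (v - proj_W(v)) · u_1 = 0  (should be 0).
Result: proj_W(v) = (-9/19, -27/19, -27/19).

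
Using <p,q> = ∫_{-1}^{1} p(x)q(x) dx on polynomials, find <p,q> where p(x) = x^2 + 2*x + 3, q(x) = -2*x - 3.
<p,q> = -68/3

Expand the product: p(x)·q(x) = -2*x^3 - 7*x^2 - 12*x - 9.
∫_{-1}^{1} of each monomial x^k gives [2/(k+1) if k even, 0 if k odd]. Integrating term-by-term (or equivalently evaluating the antiderivative F(x) = -x^4/2 - 7*x^3/3 - 6*x^2 - 9*x at the endpoints):
  F(1) − F(−1) = -107/6 − (29/6) = -68/3.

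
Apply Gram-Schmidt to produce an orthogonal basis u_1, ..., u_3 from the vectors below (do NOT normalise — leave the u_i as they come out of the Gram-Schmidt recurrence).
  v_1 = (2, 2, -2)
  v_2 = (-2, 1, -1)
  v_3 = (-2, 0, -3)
Orthogonal basis:
  u_1 = (2, 2, -2)
  u_2 = (-2, 1, -1)
  u_3 = (0, -3/2, -3/2)

Apply the Gram-Schmidt recurrence
  u_1 = v_1
  u_i = v_i − Σ_{j<i} ((v_i · u_j) / (u_j · u_j)) · u_j.

Step by step this gives:
  u_1 = (2, 2, -2)
  u_2 = (-2, 1, -1)
  u_3 = (0, -3/2, -3/2)

Orthogonality check:
  u_2 · u_1 = 0 (should be 0)
  u_3 · u_1 = 0 (should be 0)
  u_3 · u_2 = 0 (should be 0)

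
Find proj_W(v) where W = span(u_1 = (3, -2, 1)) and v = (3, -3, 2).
proj_W(v) = (51/14, -17/7, 17/14)

Set up U = [u_1 | ... | u_1] ∈ R^(3×1). The projector onto W = col(U) is P = U (U^T U)^(-1) U^T.
Compute U^T U =
  [14],
and U^T v = (17).
Solve U^T U · c = U^T v for the coefficients: c = (17/14). The projection is proj_W(v) = U c.
Check: (v - proj_W(v)) · u_1 = 0  (should be 0).
Result: proj_W(v) = (51/14, -17/7, 17/14).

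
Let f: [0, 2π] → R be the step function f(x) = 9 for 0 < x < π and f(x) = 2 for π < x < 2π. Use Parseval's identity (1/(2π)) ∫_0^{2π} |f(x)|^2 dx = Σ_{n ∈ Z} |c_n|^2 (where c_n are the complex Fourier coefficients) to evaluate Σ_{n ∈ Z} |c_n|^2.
Σ |c_n|^2 = 85/2

Parseval equates the L^2 energy of f (normalised by 1/(2π)) with the ℓ^2 sum of its Fourier coefficients: (1/(2π)) ∫_0^{2π} |f|^2 = Σ |c_n|^2.
Compute the left side: (1/(2π)) [∫_0^π 9^2 dx + ∫_π^{2π} 2^2 dx] = (1/(2π)) · (81π + 4π) = (81 + 4)/2 = 85/2.
So Σ_{n ∈ Z} |c_n|^2 = 85/2.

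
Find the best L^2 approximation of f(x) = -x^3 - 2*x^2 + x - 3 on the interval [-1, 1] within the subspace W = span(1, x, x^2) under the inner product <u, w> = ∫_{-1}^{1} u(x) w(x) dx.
g(x) = -2*x^2 + 2*x/5 - 3

The best approximation g ∈ W is the orthogonal projection of f onto W. Writing g = a_0 + a_1 x + a_2 x^2, the coefficients solve the normal equations G · a = b where
  G_{ij} = <φ_i, φ_j> and b_i = <f, φ_i>, with φ_0 = 1, φ_1 = x, φ_2 = x^2.
G =
  [2, 0, 2/3]
  [0, 2/3, 0]
  [2/3, 0, 2/5],
b = (-22/3, 4/15, -14/5).
Solving gives a_0 = -3, a_1 = 2/5, a_2 = -2, so
  g(x) = -2*x^2 + 2*x/5 - 3.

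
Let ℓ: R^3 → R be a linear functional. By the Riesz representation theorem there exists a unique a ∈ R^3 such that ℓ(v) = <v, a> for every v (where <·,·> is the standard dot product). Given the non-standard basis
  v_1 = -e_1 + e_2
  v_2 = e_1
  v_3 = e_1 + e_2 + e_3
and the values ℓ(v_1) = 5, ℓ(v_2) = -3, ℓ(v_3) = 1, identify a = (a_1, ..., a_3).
a = (-3, 2, 2)

Write a = (a_1, ..., a_3) in the standard basis. For each basis vector v_i, ℓ(v_i) = <v_i, a> is a linear equation in the a_j's. Collect the n equations into a matrix system V a = ℓ, where row i of V is v_i (expressed in the standard basis). Since V is invertible (lower-triangular with 1s on the diagonal, up to permutation), solve by back-substitution:
  V =
[[-1, 1, 0],
 [1, 0, 0],
 [1, 1, 1]]
  V a = (5, -3, 1)
Solving gives a = (-3, 2, 2).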